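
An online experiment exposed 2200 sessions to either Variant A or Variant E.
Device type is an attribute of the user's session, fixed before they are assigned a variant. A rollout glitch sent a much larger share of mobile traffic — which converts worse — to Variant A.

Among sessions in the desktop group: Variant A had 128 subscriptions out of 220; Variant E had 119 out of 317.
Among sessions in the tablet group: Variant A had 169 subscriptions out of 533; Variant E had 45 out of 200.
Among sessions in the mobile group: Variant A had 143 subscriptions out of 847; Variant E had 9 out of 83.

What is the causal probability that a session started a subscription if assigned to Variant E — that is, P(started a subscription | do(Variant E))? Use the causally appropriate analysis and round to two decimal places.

Here device type is a common cause — it drives both which variant a case falls under and the outcome. The crude comparison mixes populations; the stratum-specific rates are the causally relevant ones.
Standardising Variant E to the population device type mix: 0.244·119/317 + 0.333·45/200 + 0.423·9/83 = 0.212.

0.21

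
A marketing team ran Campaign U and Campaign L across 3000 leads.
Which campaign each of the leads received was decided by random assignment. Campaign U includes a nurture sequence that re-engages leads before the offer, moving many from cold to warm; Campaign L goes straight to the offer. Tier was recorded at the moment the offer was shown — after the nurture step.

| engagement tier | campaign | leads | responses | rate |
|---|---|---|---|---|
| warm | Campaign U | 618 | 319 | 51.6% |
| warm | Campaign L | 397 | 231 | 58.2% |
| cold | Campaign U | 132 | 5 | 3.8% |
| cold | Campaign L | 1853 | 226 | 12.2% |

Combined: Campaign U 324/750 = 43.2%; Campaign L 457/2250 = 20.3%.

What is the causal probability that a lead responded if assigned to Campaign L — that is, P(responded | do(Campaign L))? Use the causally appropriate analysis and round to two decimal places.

0.20

The engagement tier-specific comparison favours Campaign L throughout, but the pooled figures favour Campaign U. The question is whether to condition on engagement tier.
Engagement tier here is a post-treatment variable shaped by the campaign; conditioning on it would introduce bias rather than remove it. The overall comparison is the causal one.
So P(outcome | do(Campaign L)) is just the pooled rate for Campaign L: 457/2250 = 0.203.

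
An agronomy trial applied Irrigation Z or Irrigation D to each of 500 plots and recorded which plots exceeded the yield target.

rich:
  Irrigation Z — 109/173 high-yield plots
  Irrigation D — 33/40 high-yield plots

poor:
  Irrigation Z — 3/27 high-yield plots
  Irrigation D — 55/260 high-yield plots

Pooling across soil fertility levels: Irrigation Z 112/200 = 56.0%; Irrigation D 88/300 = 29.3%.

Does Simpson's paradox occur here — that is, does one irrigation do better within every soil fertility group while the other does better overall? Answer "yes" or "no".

yes

Within each soil fertility level (rich 63.0% vs 82.5%; poor 11.1% vs 21.2%), Irrigation D has the higher rate every time. Pooled: 56.0% vs 29.3% — Irrigation Z has the higher rate overall. The two comparisons disagree.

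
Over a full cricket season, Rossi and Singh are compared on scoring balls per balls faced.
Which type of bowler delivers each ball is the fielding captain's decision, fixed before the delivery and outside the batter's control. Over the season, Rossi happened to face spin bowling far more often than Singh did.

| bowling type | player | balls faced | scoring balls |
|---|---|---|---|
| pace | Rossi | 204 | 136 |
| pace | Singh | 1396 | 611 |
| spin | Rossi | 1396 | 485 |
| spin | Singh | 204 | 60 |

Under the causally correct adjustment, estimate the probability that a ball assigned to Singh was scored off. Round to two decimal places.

The imbalance in bowling type arose from how balls faced were allocated, not from anything the player did; and bowling type independently affects the outcome. The pooled gap is confounded — condition on bowling type.
Standardising Singh to the population bowling type mix: 0.500·611/1396 + 0.500·60/204 = 0.366.

0.37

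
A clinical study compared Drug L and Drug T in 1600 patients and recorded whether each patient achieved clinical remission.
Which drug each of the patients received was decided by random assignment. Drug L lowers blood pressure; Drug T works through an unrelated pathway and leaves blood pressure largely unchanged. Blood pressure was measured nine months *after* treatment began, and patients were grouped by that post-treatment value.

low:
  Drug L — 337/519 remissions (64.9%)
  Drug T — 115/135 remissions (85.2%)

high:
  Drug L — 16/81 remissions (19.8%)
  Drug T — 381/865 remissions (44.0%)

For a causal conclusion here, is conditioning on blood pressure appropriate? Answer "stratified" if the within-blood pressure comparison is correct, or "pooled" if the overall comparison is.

pooled

Blood pressure here is a post-treatment variable shaped by the drug; conditioning on it would introduce bias rather than remove it. The overall comparison is the causal one.
Pooled: Drug L 58.8% vs Drug T 49.6%; Drug L is higher overall.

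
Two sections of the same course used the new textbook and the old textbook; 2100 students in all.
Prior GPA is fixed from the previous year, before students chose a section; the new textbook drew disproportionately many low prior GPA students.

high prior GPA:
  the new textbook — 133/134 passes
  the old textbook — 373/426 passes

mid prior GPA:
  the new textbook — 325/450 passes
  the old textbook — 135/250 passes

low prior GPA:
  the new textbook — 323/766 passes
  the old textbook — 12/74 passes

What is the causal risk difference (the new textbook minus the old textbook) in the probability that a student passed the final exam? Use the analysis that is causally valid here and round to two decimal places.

Nothing the teaching method does changes prior GPA band; the imbalance is an allocation artefact. With prior GPA band also predicting the outcome, the pooled figure is confounded, and the within-stratum comparison is the causal one.
Adjusting over the population distribution of prior GPA band: 0.267·(0.993−0.876) + 0.333·(0.722−0.540) + 0.400·(0.422−0.162) = +0.196.

+0.20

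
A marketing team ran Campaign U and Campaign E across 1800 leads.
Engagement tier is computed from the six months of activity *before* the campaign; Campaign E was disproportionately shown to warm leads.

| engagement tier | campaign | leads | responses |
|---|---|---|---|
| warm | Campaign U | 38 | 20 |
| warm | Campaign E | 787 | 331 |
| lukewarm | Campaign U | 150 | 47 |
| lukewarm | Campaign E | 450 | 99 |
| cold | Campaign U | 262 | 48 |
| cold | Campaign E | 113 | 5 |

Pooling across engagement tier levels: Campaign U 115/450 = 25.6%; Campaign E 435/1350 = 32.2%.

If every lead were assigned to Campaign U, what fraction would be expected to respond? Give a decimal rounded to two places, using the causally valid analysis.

Since engagement tier is a pre-existing factor (not a product of the campaign) and it affects the outcome on its own, it is a confounder. The stratified rates, not the pooled rate, identify the causal effect.
Standardising Campaign U to the population engagement tier mix: 0.458·20/38 + 0.333·47/150 + 0.208·48/262 = 0.384.

0.38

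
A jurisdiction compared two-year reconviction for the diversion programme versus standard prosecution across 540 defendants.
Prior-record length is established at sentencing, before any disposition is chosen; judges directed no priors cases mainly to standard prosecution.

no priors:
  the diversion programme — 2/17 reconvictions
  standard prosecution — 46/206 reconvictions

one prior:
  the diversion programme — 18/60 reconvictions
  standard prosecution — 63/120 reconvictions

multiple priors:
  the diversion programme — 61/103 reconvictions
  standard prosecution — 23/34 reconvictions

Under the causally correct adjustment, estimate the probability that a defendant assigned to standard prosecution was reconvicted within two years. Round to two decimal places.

0.44

Prior-record length differs across dispositions for reasons unrelated to any effect of the disposition itself, and it separately predicts the outcome — a classic confounder. We must compare within prior-record length levels.
Standardising standard prosecution to the population prior-record length mix: 0.413·46/206 + 0.333·63/120 + 0.254·23/34 = 0.439.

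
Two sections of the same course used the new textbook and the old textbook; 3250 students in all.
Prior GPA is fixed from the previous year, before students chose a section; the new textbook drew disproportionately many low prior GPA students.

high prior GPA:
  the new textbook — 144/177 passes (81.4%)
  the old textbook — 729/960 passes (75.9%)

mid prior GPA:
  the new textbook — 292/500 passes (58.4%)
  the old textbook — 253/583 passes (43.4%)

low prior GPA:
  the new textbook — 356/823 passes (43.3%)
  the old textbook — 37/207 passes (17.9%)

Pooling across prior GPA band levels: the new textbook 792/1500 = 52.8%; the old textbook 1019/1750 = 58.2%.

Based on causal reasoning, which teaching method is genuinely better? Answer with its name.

The stratified and pooled comparisons disagree (the new textbook wins within each prior GPA band; the old textbook wins overall), so the answer turns on the causal role of prior GPA band.
The imbalance in prior GPA band arose from how students were allocated, not from anything the teaching method did; and prior GPA band independently affects the outcome. The pooled gap is confounded — condition on prior GPA band.
Within each level — high prior GPA: 81.4% vs 75.9%; mid prior GPA: 58.4% vs 43.4%; low prior GPA: 43.3% vs 17.9% — the new textbook is higher every time.

the new textbook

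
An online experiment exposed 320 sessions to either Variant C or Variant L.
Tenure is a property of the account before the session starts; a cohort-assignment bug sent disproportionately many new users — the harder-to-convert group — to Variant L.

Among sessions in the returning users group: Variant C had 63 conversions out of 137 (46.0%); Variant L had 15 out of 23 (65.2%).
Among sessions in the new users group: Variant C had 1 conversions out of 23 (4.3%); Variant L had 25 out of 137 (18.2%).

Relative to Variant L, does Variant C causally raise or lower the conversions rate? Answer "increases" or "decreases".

The user tenure-specific comparison favours Variant L throughout, but the pooled figures favour Variant C. The question is whether to condition on user tenure.
User tenure differs across variants for reasons unrelated to any effect of the variant itself, and it separately predicts the outcome — a classic confounder. We must compare within user tenure levels.
Within each level — returning users: 46.0% vs 65.2%; new users: 4.3% vs 18.2% — Variant L is higher every time.

decreases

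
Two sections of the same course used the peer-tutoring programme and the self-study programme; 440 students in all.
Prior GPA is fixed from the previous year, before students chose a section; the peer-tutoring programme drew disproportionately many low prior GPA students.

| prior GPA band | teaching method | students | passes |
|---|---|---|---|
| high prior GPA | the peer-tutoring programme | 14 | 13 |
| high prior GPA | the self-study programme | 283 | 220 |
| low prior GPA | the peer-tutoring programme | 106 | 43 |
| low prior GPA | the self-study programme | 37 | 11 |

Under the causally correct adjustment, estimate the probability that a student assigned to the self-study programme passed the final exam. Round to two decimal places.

0.62

The stratified and pooled comparisons disagree (the peer-tutoring programme wins within each prior GPA band; the self-study programme wins overall), so the answer turns on the causal role of prior GPA band.
Prior GPA band satisfies the back-door criterion: it is not a descendant of the teaching method, and it blocks the spurious path from teaching method to outcome. Adjusting for it (i.e., using the within-prior GPA band rates) gives the causal effect.
Standardising the self-study programme to the population prior GPA band mix: 0.675·220/283 + 0.325·11/37 = 0.621.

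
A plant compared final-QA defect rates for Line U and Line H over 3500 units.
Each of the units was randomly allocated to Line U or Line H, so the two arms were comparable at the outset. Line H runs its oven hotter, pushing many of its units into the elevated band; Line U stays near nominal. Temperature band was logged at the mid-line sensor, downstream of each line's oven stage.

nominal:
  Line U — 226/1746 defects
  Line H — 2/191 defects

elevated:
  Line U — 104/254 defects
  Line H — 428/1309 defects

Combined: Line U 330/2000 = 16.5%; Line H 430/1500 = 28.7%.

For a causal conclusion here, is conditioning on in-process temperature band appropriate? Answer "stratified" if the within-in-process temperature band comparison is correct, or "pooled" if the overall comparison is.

pooled

Stratifying would compare lines among units the lines themselves sorted into in-process temperature band groups — a form of selection on an intermediate. The unconditioned pooled rates give the total causal effect.
Pooled: Line U 16.5% vs Line H 28.7%; Line U is lower overall.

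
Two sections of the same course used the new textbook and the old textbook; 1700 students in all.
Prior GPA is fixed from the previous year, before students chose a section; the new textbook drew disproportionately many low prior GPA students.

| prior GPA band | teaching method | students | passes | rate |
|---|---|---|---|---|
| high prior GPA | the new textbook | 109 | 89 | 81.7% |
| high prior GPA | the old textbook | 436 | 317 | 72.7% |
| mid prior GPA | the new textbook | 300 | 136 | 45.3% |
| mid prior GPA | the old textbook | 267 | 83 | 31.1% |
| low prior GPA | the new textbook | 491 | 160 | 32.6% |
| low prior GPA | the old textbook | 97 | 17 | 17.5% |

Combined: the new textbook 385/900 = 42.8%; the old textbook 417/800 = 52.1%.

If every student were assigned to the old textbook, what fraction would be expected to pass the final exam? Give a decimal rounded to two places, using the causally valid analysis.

Prior GPA band satisfies the back-door criterion: it is not a descendant of the teaching method, and it blocks the spurious path from teaching method to outcome. Adjusting for it (i.e., using the within-prior GPA band rates) gives the causal effect.
Standardising the old textbook to the population prior GPA band mix: 0.321·317/436 + 0.334·83/267 + 0.346·17/97 = 0.397.

0.40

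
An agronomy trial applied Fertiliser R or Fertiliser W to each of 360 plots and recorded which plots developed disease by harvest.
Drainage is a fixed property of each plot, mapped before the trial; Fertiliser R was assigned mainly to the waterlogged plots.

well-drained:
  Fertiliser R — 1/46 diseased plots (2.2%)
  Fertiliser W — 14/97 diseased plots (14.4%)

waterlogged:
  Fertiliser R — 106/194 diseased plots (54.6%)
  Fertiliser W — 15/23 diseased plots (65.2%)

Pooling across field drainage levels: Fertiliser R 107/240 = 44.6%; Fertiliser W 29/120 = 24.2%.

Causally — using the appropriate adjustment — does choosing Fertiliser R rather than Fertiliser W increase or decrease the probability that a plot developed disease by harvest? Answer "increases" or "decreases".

decreases

Since field drainage is a pre-existing factor (not a product of the fertiliser) and it affects the outcome on its own, it is a confounder. The stratified rates, not the pooled rate, identify the causal effect.
Within each level — well-drained: 2.2% vs 14.4%; waterlogged: 54.6% vs 65.2% — Fertiliser R is lower every time.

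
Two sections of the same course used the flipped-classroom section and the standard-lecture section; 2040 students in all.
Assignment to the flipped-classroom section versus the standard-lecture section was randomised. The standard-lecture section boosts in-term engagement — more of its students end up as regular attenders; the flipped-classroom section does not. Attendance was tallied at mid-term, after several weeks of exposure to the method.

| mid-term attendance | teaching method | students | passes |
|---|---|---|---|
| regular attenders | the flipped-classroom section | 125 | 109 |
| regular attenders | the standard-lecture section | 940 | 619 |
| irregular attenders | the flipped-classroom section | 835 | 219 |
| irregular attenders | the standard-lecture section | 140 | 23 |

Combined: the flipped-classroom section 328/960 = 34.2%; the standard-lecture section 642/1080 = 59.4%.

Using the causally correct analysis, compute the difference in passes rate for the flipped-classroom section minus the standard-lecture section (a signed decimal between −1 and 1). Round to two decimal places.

Mid-term attendance is downstream of the teaching method. One should not condition on a consequence of treatment, so the overall rates are the right comparison.
The causal difference is the pooled difference: 0.342 − 0.594 = -0.253.

-0.25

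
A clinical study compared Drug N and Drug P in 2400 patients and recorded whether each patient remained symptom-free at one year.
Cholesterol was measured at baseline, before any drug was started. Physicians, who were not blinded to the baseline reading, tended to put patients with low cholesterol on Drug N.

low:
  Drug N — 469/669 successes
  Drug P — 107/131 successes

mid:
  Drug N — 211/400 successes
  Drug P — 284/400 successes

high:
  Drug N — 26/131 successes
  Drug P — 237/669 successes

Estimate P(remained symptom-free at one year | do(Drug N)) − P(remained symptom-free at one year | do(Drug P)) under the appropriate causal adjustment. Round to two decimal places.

The cholesterol-specific comparison favours Drug P throughout, but the pooled figures favour Drug N. The question is whether to condition on cholesterol.
Nothing the drug does changes cholesterol; the imbalance is an allocation artefact. With cholesterol also predicting the outcome, the pooled figure is confounded, and the within-stratum comparison is the causal one.
Adjusting over the population distribution of cholesterol: 0.333·(0.701−0.817) + 0.333·(0.527−0.710) + 0.333·(0.198−0.354) = -0.151.

-0.15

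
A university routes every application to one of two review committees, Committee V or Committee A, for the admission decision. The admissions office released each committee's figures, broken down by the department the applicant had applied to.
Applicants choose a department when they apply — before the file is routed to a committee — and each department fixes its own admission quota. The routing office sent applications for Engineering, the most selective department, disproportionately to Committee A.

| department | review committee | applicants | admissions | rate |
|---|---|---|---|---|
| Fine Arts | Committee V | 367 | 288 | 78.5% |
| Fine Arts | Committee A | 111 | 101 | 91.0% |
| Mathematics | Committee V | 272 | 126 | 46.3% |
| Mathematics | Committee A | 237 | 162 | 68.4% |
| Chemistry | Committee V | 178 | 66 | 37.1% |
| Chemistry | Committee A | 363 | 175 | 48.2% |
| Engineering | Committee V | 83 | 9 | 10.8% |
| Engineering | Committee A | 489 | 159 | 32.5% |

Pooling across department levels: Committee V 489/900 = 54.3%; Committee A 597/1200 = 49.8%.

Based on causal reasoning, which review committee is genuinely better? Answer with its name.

Committee A

Department differs across review committees for reasons unrelated to any effect of the review committee itself, and it separately predicts the outcome — a classic confounder. We must compare within department levels.
Within each level — Fine Arts: 78.5% vs 91.0%; Mathematics: 46.3% vs 68.4%; Chemistry: 37.1% vs 48.2%; Engineering: 10.8% vs 32.5% — Committee A is higher every time.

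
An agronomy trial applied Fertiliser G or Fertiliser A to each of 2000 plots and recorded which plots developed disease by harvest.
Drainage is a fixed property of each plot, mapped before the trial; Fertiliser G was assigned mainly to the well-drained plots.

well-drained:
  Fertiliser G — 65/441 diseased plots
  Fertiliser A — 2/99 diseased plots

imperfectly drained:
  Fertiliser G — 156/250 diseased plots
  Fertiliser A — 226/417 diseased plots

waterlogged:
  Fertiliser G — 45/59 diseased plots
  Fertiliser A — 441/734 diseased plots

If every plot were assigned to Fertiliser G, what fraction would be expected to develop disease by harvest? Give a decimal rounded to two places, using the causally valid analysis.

0.55

The imbalance in field drainage arose from how plots were allocated, not from anything the fertiliser did; and field drainage independently affects the outcome. The pooled gap is confounded — condition on field drainage.
Standardising Fertiliser G to the population field drainage mix: 0.270·65/441 + 0.334·156/250 + 0.397·45/59 = 0.550.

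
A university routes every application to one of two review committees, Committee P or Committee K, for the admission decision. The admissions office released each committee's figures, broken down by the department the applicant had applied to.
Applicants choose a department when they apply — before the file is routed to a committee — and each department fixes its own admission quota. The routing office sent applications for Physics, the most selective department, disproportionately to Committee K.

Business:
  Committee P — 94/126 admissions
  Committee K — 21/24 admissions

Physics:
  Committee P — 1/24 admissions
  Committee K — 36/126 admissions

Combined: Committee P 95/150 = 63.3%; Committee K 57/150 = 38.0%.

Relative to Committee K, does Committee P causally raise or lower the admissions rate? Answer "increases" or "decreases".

decreases

The stratified and pooled comparisons disagree (Committee K wins within each department; Committee P wins overall), so the answer turns on the causal role of department.
Nothing the review committee does changes department; the imbalance is an allocation artefact. With department also predicting the outcome, the pooled figure is confounded, and the within-stratum comparison is the causal one.
Within each level — Business: 74.6% vs 87.5%; Physics: 4.2% vs 28.6% — Committee K is higher every time.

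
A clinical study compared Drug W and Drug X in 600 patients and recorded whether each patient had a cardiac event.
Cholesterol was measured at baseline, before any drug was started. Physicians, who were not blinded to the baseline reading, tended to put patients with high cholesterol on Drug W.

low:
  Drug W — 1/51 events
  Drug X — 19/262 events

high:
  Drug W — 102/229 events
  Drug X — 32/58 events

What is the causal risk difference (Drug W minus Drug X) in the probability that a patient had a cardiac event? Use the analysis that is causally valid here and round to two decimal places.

-0.08

Drug W is lower inside every cholesterol stratum but Drug X is lower in aggregate. Whether to stratify depends on how cholesterol relates to the drug.
Cholesterol satisfies the back-door criterion: it is not a descendant of the drug, and it blocks the spurious path from drug to outcome. Adjusting for it (i.e., using the within-cholesterol rates) gives the causal effect.
Adjusting over the population distribution of cholesterol: 0.522·(0.020−0.073) + 0.478·(0.445−0.552) = -0.078.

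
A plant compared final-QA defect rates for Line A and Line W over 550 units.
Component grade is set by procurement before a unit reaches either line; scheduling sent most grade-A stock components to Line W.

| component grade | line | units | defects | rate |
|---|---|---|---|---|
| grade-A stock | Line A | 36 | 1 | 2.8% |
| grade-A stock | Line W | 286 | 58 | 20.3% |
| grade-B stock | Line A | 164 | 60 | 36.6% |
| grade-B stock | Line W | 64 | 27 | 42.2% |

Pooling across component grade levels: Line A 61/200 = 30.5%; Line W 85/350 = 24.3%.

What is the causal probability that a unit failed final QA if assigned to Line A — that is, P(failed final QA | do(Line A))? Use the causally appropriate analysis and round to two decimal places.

The stratified and pooled comparisons disagree (Line A wins within each component grade; Line W wins overall), so the answer turns on the causal role of component grade.
The imbalance in component grade arose from how units were allocated, not from anything the line did; and component grade independently affects the outcome. The pooled gap is confounded — condition on component grade.
Standardising Line A to the population component grade mix: 0.585·1/36 + 0.415·60/164 = 0.168.

0.17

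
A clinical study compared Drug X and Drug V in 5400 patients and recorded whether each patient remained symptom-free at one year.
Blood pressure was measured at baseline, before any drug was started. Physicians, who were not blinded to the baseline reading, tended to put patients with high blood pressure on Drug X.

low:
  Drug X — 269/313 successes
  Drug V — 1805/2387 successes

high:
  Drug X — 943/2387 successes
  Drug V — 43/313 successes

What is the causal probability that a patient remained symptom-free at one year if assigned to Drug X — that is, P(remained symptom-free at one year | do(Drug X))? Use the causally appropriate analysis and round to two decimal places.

0.63

Nothing the drug does changes blood pressure; the imbalance is an allocation artefact. With blood pressure also predicting the outcome, the pooled figure is confounded, and the within-stratum comparison is the causal one.
Standardising Drug X to the population blood pressure mix: 0.500·269/313 + 0.500·943/2387 = 0.627.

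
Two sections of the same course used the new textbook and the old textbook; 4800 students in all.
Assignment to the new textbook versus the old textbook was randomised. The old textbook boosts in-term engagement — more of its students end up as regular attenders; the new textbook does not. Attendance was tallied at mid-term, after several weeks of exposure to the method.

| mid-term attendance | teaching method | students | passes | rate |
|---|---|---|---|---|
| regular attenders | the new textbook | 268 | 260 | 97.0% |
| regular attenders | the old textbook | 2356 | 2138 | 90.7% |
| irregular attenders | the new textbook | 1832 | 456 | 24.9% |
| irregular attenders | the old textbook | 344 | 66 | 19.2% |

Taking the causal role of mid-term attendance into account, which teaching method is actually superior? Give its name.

the new textbook is higher inside every mid-term attendance stratum but the old textbook is higher in aggregate. Whether to stratify depends on how mid-term attendance relates to the teaching method.
Mid-term attendance here is a post-treatment variable shaped by the teaching method; conditioning on it would introduce bias rather than remove it. The overall comparison is the causal one.
Pooled: the new textbook 34.1% vs the old textbook 81.6%; the old textbook is higher overall.

the old textbook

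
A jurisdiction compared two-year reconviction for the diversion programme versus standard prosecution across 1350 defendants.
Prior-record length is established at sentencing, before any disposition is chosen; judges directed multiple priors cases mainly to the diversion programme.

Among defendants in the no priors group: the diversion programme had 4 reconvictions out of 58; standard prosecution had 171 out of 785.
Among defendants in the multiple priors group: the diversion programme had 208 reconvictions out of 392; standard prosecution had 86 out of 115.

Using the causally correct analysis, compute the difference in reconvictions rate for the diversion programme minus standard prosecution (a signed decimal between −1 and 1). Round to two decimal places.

-0.17

The prior-record length-specific comparison favours the diversion programme throughout, but the pooled figures favour standard prosecution. The question is whether to condition on prior-record length.
Since prior-record length is a pre-existing factor (not a product of the disposition) and it affects the outcome on its own, it is a confounder. The stratified rates, not the pooled rate, identify the causal effect.
Adjusting over the population distribution of prior-record length: 0.624·(0.069−0.218) + 0.376·(0.531−0.748) = -0.175.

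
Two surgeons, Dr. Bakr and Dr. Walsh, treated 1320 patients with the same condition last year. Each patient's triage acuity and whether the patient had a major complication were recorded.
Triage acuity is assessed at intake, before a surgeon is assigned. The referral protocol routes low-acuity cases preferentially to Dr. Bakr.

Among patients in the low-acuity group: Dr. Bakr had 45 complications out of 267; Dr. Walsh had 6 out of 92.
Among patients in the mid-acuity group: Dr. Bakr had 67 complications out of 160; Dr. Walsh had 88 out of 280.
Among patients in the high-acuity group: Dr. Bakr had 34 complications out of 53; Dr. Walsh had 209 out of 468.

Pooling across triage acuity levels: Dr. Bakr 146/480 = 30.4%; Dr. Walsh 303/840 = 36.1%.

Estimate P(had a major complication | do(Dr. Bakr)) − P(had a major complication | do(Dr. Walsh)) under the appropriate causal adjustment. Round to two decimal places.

+0.14

Since triage acuity is a pre-existing factor (not a product of the surgeon) and it affects the outcome on its own, it is a confounder. The stratified rates, not the pooled rate, identify the causal effect.
Adjusting over the population distribution of triage acuity: 0.272·(0.169−0.065) + 0.333·(0.419−0.314) + 0.395·(0.642−0.447) = +0.140.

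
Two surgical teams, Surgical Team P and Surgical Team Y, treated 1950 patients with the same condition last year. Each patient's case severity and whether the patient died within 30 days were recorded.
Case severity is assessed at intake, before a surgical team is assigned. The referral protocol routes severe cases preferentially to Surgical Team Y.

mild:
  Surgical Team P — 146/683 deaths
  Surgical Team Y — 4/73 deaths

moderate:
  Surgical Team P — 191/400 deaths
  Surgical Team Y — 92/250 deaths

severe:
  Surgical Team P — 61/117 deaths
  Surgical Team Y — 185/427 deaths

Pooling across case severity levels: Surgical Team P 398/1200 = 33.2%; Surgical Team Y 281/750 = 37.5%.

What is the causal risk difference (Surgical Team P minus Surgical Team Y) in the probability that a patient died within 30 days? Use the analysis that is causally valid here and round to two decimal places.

Here case severity is a common cause — it drives both which surgical team a case falls under and the outcome. The crude comparison mixes populations; the stratum-specific rates are the causally relevant ones.
Adjusting over the population distribution of case severity: 0.388·(0.214−0.055) + 0.333·(0.477−0.368) + 0.279·(0.521−0.433) = +0.123.

+0.12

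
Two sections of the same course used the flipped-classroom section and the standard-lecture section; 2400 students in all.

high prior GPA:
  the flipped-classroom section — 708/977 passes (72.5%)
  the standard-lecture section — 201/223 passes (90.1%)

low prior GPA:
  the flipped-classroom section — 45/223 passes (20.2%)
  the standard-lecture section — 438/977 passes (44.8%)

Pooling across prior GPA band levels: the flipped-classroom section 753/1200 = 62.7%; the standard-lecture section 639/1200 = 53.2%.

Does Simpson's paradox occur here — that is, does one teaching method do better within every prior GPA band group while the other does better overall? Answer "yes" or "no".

yes

Within each prior GPA band level (high prior GPA 72.5% vs 90.1%; low prior GPA 20.2% vs 44.8%), the standard-lecture section has the higher rate every time. Pooled: 62.7% vs 53.2% — the flipped-classroom section has the higher rate overall. The two comparisons disagree.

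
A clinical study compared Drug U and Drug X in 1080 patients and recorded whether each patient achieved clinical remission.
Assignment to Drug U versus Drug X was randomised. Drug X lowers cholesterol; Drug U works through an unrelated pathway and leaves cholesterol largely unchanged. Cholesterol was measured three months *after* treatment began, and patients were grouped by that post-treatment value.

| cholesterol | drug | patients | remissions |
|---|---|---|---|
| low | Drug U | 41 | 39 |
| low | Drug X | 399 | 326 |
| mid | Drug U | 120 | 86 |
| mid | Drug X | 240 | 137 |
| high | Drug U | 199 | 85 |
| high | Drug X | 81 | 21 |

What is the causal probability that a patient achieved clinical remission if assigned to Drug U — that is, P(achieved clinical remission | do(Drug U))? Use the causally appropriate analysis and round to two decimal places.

0.58

Cholesterol lies on the pathway drug → cholesterol → outcome, so adjusting for it blocks the indirect effect. For the total causal effect of drug, use the unadjusted pooled rates.
So P(outcome | do(Drug U)) is just the pooled rate for Drug U: 210/360 = 0.583.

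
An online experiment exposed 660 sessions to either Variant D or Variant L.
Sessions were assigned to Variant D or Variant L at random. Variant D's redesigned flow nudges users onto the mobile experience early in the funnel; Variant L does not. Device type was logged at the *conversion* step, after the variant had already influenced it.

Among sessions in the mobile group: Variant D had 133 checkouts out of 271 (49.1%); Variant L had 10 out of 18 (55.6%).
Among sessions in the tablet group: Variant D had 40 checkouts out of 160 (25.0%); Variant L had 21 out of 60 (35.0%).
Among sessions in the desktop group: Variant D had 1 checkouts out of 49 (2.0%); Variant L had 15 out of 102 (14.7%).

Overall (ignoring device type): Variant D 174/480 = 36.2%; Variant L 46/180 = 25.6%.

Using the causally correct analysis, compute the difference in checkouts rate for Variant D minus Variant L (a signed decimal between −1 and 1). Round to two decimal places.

Stratifying would compare variants among sessions the variants themselves sorted into device type groups — a form of selection on an intermediate. The unconditioned pooled rates give the total causal effect.
The causal difference is the pooled difference: 0.362 − 0.256 = +0.107.

+0.11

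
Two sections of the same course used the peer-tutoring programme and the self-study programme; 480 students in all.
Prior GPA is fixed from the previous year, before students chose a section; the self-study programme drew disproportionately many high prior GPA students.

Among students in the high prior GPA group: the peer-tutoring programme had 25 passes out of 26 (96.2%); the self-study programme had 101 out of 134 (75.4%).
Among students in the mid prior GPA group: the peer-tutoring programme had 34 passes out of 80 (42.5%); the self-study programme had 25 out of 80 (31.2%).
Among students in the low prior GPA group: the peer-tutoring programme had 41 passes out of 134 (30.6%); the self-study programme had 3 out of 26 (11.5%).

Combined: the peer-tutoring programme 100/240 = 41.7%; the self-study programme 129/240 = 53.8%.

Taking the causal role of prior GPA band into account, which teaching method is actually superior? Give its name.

the peer-tutoring programme

Here prior GPA band is a common cause — it drives both which teaching method a case falls under and the outcome. The crude comparison mixes populations; the stratum-specific rates are the causally relevant ones.
Within each level — high prior GPA: 96.2% vs 75.4%; mid prior GPA: 42.5% vs 31.2%; low prior GPA: 30.6% vs 11.5% — the peer-tutoring programme is higher every time.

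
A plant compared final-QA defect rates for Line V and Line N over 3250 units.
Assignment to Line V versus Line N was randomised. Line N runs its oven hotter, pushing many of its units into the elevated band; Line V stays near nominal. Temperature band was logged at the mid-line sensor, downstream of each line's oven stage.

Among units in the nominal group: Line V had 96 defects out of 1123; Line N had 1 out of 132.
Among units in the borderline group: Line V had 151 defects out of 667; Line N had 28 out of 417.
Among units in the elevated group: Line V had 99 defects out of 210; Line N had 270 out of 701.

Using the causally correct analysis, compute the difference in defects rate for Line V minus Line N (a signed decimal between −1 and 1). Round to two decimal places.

In-process temperature band lies on the pathway line → in-process temperature band → outcome, so adjusting for it blocks the indirect effect. For the total causal effect of line, use the unadjusted pooled rates.
The causal difference is the pooled difference: 0.173 − 0.239 = -0.066.

-0.07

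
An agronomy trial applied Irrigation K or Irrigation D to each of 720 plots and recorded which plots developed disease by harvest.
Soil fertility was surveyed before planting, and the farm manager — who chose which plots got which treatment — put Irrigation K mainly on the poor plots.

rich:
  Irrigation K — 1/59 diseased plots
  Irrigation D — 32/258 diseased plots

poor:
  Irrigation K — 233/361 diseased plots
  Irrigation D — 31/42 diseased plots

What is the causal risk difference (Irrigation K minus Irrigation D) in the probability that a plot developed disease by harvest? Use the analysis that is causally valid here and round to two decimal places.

-0.10

Soil fertility is set before the irrigation has any effect — it is not caused by the irrigation — and it independently drives the outcome. That makes it a confounder, so the causal comparison is within soil fertility levels.
Adjusting over the population distribution of soil fertility: 0.440·(0.017−0.124) + 0.560·(0.645−0.738) = -0.099.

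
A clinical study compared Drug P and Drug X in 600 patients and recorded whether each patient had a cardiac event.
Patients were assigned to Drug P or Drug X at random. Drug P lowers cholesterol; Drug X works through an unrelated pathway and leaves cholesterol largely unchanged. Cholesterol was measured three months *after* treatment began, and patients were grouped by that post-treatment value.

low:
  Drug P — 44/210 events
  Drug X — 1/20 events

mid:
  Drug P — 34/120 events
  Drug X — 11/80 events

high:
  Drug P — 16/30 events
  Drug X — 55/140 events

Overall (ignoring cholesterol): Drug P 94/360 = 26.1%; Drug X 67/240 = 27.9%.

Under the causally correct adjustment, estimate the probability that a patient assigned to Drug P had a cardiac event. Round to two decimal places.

0.26

The cholesterol-specific comparison favours Drug X throughout, but the pooled figures favour Drug P. The question is whether to condition on cholesterol.
The distribution of cholesterol is itself part of what the drug does — it is an intermediate outcome. Holding it fixed would remove that part of the effect; the total effect is the pooled difference.
So P(outcome | do(Drug P)) is just the pooled rate for Drug P: 94/360 = 0.261.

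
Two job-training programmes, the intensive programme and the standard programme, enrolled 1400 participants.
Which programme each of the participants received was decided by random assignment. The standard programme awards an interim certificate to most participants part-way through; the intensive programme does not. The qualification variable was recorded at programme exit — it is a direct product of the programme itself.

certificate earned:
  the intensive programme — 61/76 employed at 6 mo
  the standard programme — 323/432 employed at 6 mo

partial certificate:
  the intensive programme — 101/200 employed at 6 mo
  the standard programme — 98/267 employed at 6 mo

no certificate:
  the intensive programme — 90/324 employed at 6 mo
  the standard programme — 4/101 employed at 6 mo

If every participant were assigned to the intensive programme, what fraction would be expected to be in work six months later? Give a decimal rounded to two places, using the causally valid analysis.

0.42

the intensive programme is higher inside every qualification attained during the programme stratum but the standard programme is higher in aggregate. Whether to stratify depends on how qualification attained during the programme relates to the programme.
The distribution of qualification attained during the programme is itself part of what the programme does — it is an intermediate outcome. Holding it fixed would remove that part of the effect; the total effect is the pooled difference.
So P(outcome | do(the intensive programme)) is just the pooled rate for the intensive programme: 252/600 = 0.420.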